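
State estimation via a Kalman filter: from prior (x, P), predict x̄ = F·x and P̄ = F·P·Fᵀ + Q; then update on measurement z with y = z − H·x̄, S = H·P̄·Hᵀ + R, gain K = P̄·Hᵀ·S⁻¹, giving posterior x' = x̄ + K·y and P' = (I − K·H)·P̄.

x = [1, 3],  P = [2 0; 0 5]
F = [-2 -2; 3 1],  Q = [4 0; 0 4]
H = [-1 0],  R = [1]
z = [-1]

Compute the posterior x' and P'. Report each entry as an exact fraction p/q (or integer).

x̄ = F·x = [-8, 6]
P̄ = F·P·Fᵀ + Q = [32 -22; -22 27]
y = z − H·x̄ = [-9]
S = H·P̄·Hᵀ + R = [33]
K = P̄·Hᵀ·S⁻¹ = [-32/33; 2/3]
x' = x̄ + K·y = [8/11, 0]
P' = (I − K·H)·P̄ = [32/33 -2/3; -2/3 37/3]

x' = [8/11, 0]
P' = [32/33 -2/3; -2/3 37/3]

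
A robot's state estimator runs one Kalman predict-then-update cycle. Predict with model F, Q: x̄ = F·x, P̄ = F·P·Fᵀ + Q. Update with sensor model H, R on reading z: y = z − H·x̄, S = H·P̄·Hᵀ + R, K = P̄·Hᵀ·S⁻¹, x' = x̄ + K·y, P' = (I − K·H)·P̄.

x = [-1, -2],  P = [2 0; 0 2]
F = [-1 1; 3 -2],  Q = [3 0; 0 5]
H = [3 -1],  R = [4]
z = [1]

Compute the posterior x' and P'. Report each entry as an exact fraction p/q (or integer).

x̄ = F·x = [-1, 1]
P̄ = F·P·Fᵀ + Q = [7 -10; -10 31]
y = z − H·x̄ = [5]
S = H·P̄·Hᵀ + R = [158]
K = P̄·Hᵀ·S⁻¹ = [31/158; -61/158]
x' = x̄ + K·y = [-3/158, -147/158]
P' = (I − K·H)·P̄ = [145/158 311/158; 311/158 1177/158]

x' = [-3/158, -147/158]
P' = [145/158 311/158; 311/158 1177/158]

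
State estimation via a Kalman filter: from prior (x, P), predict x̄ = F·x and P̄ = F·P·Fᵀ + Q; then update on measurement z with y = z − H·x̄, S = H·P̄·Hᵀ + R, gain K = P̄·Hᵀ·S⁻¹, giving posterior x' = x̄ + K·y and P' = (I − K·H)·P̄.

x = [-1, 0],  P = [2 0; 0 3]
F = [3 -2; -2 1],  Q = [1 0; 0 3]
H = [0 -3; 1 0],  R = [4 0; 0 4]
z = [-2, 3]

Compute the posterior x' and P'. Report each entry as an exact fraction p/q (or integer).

x' = [1323/817, 422/817]
P' = [2228/817 -144/817; -144/817 332/817]

x̄ = F·x = [-3, 2]
P̄ = F·P·Fᵀ + Q = [31 -18; -18 14]
y = z − H·x̄ = [4, 6]
S = H·P̄·Hᵀ + R = [130 54; 54 35]
K = P̄·Hᵀ·S⁻¹ = [108/817 557/817; -249/817 -36/817]
x' = x̄ + K·y = [1323/817, 422/817]
P' = (I − K·H)·P̄ = [2228/817 -144/817; -144/817 332/817]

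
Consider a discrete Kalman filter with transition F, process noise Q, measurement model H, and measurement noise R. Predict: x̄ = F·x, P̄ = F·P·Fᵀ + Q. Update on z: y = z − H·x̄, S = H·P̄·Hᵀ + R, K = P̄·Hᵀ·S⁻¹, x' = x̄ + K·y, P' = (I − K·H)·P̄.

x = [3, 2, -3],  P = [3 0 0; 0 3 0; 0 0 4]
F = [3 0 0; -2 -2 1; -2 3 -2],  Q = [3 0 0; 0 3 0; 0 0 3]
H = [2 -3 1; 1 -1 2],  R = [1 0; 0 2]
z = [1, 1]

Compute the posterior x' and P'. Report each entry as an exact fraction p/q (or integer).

x̄ = F·x = [9, -13, 6]
P̄ = F·P·Fᵀ + Q = [30 -18 -18; -18 31 -14; -18 -14 58]
y = z − H·x̄ = [-62, -33]
S = H·P̄·Hᵀ + R = [686 367; 367 315]
K = P̄·Hᵀ·S⁻¹ = [25836/81401 -27000/81401; -16786/81401 -341/81401; -20944/81401 53344/81401]
x' = x̄ + K·y = [21777/81401, -6228/81401, 26582/81401]
P' = (I − K·H)·P̄ = [285774/81401 150330/81401 -94722/81401; 150330/81401 96776/81401 -27118/81401; -94722/81401 -27118/81401 87146/81401]

x' = [21777/81401, -6228/81401, 26582/81401]
P' = [285774/81401 150330/81401 -94722/81401; 150330/81401 96776/81401 -27118/81401; -94722/81401 -27118/81401 87146/81401]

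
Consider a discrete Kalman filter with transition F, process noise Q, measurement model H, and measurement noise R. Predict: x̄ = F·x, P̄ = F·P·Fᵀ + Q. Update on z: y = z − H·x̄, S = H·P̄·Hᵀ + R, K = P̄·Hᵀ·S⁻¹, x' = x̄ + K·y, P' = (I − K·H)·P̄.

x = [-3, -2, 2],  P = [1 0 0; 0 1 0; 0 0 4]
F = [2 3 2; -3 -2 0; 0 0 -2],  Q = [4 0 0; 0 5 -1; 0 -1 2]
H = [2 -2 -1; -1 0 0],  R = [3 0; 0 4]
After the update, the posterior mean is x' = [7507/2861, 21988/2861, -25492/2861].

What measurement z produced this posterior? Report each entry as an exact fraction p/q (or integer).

z = [-1, -3]

x̄ = F·x = [-8, 13, -4]
P̄ = F·P·Fᵀ + Q = [33 -12 -16; -12 18 -1; -16 -1 18]
S = H·P̄·Hᵀ + R = [381 -106; -106 37]
K = P̄·Hᵀ·S⁻¹ = [424/2861 -1337/2861; -911/2861 -1682/2861; -80/2861 1008/2861]
x' − x̄ = [30395/2861, -15205/2861, -14048/2861] = K·y
y = (KᵀK)⁻¹·Kᵀ·(x' − x̄) = [37, -11]
z = y + H·x̄ = [37, -11] + [-38, 8] = [-1, -3]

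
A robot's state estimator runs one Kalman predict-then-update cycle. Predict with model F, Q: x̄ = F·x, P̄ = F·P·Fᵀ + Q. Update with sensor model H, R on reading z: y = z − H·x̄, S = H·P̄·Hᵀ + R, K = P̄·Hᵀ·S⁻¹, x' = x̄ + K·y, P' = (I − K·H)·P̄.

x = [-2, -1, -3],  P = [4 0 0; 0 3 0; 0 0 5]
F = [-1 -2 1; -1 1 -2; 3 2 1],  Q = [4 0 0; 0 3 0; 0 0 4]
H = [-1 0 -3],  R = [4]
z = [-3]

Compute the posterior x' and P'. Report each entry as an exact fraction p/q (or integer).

x' = [-173/107, 224/107, 153/107]
P' = [2419/107 -1764/107 -817/107; -1764/107 2310/107 568/107; -817/107 568/107 323/107]

x̄ = F·x = [1, 7, -11]
P̄ = F·P·Fᵀ + Q = [25 -12 -19; -12 30 -16; -19 -16 57]
y = z − H·x̄ = [-35]
S = H·P̄·Hᵀ + R = [428]
K = P̄·Hᵀ·S⁻¹ = [8/107; 15/107; -38/107]
x' = x̄ + K·y = [-173/107, 224/107, 153/107]
P' = (I − K·H)·P̄ = [2419/107 -1764/107 -817/107; -1764/107 2310/107 568/107; -817/107 568/107 323/107]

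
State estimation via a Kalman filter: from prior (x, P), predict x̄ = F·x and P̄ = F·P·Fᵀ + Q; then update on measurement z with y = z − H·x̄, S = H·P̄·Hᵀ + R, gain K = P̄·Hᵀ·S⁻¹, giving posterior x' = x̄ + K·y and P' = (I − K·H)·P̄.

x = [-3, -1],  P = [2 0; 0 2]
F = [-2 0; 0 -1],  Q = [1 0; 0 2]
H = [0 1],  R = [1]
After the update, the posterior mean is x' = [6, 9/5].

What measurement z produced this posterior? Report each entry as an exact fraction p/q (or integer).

z = [2]

x̄ = F·x = [6, 1]
P̄ = F·P·Fᵀ + Q = [9 0; 0 4]
S = H·P̄·Hᵀ + R = [5]
K = P̄·Hᵀ·S⁻¹ = [0; 4/5]
x' − x̄ = [0, 4/5] = K·y
y = (KᵀK)⁻¹·Kᵀ·(x' − x̄) = [1]
z = y + H·x̄ = [1] + [1] = [2]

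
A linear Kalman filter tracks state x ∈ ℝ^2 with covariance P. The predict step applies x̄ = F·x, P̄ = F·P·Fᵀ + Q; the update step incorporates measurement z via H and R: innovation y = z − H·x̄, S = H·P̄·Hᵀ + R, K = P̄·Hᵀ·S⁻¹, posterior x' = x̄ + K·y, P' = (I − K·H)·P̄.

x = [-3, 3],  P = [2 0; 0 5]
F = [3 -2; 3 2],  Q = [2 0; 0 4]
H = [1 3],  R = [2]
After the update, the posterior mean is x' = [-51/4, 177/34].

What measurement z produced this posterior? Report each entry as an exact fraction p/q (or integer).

x̄ = F·x = [-15, -3]
P̄ = F·P·Fᵀ + Q = [40 -2; -2 42]
S = H·P̄·Hᵀ + R = [408]
K = P̄·Hᵀ·S⁻¹ = [1/12; 31/102]
x' − x̄ = [9/4, 279/34] = K·y
y = (KᵀK)⁻¹·Kᵀ·(x' − x̄) = [27]
z = y + H·x̄ = [27] + [-24] = [3]

z = [3]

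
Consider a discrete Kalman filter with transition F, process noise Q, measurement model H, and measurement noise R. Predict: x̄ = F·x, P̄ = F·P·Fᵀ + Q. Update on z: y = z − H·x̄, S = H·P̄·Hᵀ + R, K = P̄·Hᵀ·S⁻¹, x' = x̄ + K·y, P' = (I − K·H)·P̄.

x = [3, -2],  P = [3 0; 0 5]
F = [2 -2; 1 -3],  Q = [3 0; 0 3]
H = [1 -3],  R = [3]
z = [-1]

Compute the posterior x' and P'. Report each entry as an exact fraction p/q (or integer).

x̄ = F·x = [10, 9]
P̄ = F·P·Fᵀ + Q = [35 36; 36 51]
y = z − H·x̄ = [16]
S = H·P̄·Hᵀ + R = [281]
K = P̄·Hᵀ·S⁻¹ = [-73/281; -117/281]
x' = x̄ + K·y = [1642/281, 657/281]
P' = (I − K·H)·P̄ = [4506/281 1575/281; 1575/281 642/281]

x' = [1642/281, 657/281]
P' = [4506/281 1575/281; 1575/281 642/281]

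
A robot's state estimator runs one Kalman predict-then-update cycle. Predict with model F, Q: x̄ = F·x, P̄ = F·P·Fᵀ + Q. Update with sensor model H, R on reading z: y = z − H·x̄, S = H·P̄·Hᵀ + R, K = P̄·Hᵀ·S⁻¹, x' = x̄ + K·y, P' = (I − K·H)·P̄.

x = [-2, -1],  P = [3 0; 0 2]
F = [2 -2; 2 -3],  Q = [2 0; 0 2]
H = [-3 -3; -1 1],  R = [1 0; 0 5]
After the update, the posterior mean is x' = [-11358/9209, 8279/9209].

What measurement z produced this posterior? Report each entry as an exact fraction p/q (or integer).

z = [1, 3]

x̄ = F·x = [-2, -1]
P̄ = F·P·Fᵀ + Q = [22 24; 24 32]
S = H·P̄·Hᵀ + R = [919 -30; -30 11]
K = P̄·Hᵀ·S⁻¹ = [-1458/9209 -2302/9209; -1608/9209 2312/9209]
x' − x̄ = [7060/9209, 17488/9209] = K·y
y = (KᵀK)⁻¹·Kᵀ·(x' − x̄) = [-8, 2]
z = y + H·x̄ = [-8, 2] + [9, 1] = [1, 3]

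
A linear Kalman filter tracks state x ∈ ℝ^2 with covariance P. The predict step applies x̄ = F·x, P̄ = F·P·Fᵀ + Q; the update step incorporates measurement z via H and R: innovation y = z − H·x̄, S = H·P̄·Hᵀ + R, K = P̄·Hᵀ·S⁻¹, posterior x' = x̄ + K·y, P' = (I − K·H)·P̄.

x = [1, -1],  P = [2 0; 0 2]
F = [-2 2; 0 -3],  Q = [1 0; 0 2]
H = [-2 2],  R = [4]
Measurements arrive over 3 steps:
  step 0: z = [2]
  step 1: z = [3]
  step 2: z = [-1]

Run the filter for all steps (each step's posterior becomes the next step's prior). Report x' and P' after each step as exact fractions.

step 0: x̄ = F·x = [-4, 3]
step 0: P̄ = F·P·Fᵀ + Q = [17 -12; -12 20]
step 0: y = z − H·x̄ = [-12]
step 0: S = H·P̄·Hᵀ + R = [248]
step 0: K = P̄·Hᵀ·S⁻¹ = [-29/124; 8/31]
step 0: x' = x̄ + K·y = [-37/31, -3/31]
step 0: P' = (I − K·H)·P̄ = [213/62 92/31; 92/31 108/31]
step 1: x̄ = F·x = [68/31, 9/31]
step 1: P̄ = F·P·Fᵀ + Q = [153/31 -96/31; -96/31 1034/31]
step 1: y = z − H·x̄ = [211/31]
step 1: S = H·P̄·Hᵀ + R = [5640/31]
step 1: K = P̄·Hᵀ·S⁻¹ = [-83/940; 113/282]
step 1: x' = x̄ + K·y = [1497/940, 851/282]
step 1: P' = (I − K·H)·P̄ = [1653/470 157/47; 157/47 584/141]
step 2: x̄ = F·x = [4019/1410, -851/94]
step 2: P̄ = F·P·Fᵀ + Q = [3463/705 -226/47; -226/47 1846/47]
step 2: y = z − H·x̄ = [16079/705]
step 2: S = H·P̄·Hᵀ + R = [154552/705]
step 2: K = P̄·Hᵀ·S⁻¹ = [-6853/77276; 7770/19319]
step 2: x' = x̄ + K·y = [63967/77276, 4625/38638]
step 2: P' = (I − K·H)·P̄ = [123177/38638 58162/19319; 58162/19319 73702/19319]

step 0: x' = [-37/31, -3/31], P' = [213/62 92/31; 92/31 108/31]
step 1: x' = [1497/940, 851/282], P' = [1653/470 157/47; 157/47 584/141]
step 2: x' = [63967/77276, 4625/38638], P' = [123177/38638 58162/19319; 58162/19319 73702/19319]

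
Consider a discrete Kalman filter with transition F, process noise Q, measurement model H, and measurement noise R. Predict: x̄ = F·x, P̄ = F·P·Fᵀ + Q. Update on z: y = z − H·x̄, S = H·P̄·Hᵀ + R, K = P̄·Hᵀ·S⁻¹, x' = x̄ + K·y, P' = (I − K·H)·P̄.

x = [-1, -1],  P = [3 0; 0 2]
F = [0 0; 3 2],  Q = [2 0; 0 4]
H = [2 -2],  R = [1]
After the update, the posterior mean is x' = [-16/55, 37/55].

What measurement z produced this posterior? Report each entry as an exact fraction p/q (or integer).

z = [-2]

x̄ = F·x = [0, -5]
P̄ = F·P·Fᵀ + Q = [2 0; 0 39]
S = H·P̄·Hᵀ + R = [165]
K = P̄·Hᵀ·S⁻¹ = [4/165; -26/55]
x' − x̄ = [-16/55, 312/55] = K·y
y = (KᵀK)⁻¹·Kᵀ·(x' − x̄) = [-12]
z = y + H·x̄ = [-12] + [10] = [-2]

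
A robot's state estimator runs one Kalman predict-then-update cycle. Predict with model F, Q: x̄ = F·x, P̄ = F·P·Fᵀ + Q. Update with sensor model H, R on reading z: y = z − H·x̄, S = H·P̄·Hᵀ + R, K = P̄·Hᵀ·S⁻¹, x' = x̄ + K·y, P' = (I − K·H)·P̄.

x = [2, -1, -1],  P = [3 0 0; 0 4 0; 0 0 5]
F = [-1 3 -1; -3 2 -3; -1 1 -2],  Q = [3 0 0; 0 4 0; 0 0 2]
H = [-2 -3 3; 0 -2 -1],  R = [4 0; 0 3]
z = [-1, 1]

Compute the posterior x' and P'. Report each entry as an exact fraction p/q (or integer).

x̄ = F·x = [-4, -5, -1]
P̄ = F·P·Fᵀ + Q = [47 48 25; 48 92 47; 25 47 29]
y = z − H·x̄ = [-21, -10]
S = H·P̄·Hᵀ + R = [711 566; 566 588]
K = P̄·Hᵀ·S⁻¹ = [-13679/48856 6227/97712; -2541/48856 -33495/97712; 4233/48856 -28589/97712]
x' = x̄ + K·y = [15175/12214, -5861/12214, 1299/12214]
P' = (I − K·H)·P̄ = [886577/97712 -191085/97712 363489/97712; -191085/97712 78217/97712 -55949/97712; 363489/97712 -55949/97712 197665/97712]

x' = [15175/12214, -5861/12214, 1299/12214]
P' = [886577/97712 -191085/97712 363489/97712; -191085/97712 78217/97712 -55949/97712; 363489/97712 -55949/97712 197665/97712]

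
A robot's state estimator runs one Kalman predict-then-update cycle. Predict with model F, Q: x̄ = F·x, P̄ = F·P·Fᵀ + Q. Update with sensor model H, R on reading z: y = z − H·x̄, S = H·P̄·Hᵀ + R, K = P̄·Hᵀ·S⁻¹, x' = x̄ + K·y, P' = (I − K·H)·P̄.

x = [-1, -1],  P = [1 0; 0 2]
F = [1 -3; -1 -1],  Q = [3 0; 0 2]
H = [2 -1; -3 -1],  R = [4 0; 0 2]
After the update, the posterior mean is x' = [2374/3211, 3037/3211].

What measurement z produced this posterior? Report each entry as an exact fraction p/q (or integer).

z = [1, -3]

x̄ = F·x = [2, 2]
P̄ = F·P·Fᵀ + Q = [22 5; 5 5]
S = H·P̄·Hᵀ + R = [77 -122; -122 235]
K = P̄·Hᵀ·S⁻¹ = [503/3211 -709/3211; -1265/3211 -930/3211]
x' − x̄ = [-4048/3211, -3385/3211] = K·y
y = (KᵀK)⁻¹·Kᵀ·(x' − x̄) = [-1, 5]
z = y + H·x̄ = [-1, 5] + [2, -8] = [1, -3]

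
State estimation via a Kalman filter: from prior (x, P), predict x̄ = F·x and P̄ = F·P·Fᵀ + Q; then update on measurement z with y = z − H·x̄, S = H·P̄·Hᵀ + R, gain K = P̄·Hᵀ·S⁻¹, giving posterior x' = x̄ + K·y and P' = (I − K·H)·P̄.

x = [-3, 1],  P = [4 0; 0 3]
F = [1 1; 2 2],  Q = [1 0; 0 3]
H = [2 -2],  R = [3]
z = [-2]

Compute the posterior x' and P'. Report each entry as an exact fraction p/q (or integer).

x̄ = F·x = [-2, -4]
P̄ = F·P·Fᵀ + Q = [8 14; 14 31]
y = z − H·x̄ = [-6]
S = H·P̄·Hᵀ + R = [47]
K = P̄·Hᵀ·S⁻¹ = [-12/47; -34/47]
x' = x̄ + K·y = [-22/47, 16/47]
P' = (I − K·H)·P̄ = [232/47 250/47; 250/47 301/47]

x' = [-22/47, 16/47]
P' = [232/47 250/47; 250/47 301/47]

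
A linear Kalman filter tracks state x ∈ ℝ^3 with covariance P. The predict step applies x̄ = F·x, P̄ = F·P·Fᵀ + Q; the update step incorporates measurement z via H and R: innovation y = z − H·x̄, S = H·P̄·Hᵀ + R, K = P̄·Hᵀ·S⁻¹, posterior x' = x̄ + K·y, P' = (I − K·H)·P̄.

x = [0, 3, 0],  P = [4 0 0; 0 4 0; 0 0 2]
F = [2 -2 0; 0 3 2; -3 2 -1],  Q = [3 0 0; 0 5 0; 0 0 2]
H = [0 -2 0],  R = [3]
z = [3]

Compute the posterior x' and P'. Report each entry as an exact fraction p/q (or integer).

x' = [-186/199, -267/199, 354/199]
P' = [4661/199 -72/199 -6040/199; -72/199 147/199 60/199; -6040/199 60/199 9544/199]

x̄ = F·x = [-6, 9, 6]
P̄ = F·P·Fᵀ + Q = [35 -24 -40; -24 49 20; -40 20 56]
y = z − H·x̄ = [21]
S = H·P̄·Hᵀ + R = [199]
K = P̄·Hᵀ·S⁻¹ = [48/199; -98/199; -40/199]
x' = x̄ + K·y = [-186/199, -267/199, 354/199]
P' = (I − K·H)·P̄ = [4661/199 -72/199 -6040/199; -72/199 147/199 60/199; -6040/199 60/199 9544/199]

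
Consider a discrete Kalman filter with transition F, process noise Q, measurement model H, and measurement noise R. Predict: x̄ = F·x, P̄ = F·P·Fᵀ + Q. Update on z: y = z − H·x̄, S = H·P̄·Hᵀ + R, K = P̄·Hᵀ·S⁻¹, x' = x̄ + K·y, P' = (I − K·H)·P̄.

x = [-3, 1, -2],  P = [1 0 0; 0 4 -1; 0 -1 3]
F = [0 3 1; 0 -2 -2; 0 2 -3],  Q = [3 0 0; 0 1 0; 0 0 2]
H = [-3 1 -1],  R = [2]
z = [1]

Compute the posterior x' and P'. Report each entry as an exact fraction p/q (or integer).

x̄ = F·x = [1, 2, 8]
P̄ = F·P·Fᵀ + Q = [36 -22 22; -22 21 0; 22 0 57]
y = z − H·x̄ = [10]
S = H·P̄·Hᵀ + R = [668]
K = P̄·Hᵀ·S⁻¹ = [-38/167; 87/668; -123/668]
x' = x̄ + K·y = [-213/167, 1103/334, 2057/334]
P' = (I − K·H)·P̄ = [236/167 -368/167 -1000/167; -368/167 6459/668 10701/668; -1000/167 10701/668 22947/668]

x' = [-213/167, 1103/334, 2057/334]
P' = [236/167 -368/167 -1000/167; -368/167 6459/668 10701/668; -1000/167 10701/668 22947/668]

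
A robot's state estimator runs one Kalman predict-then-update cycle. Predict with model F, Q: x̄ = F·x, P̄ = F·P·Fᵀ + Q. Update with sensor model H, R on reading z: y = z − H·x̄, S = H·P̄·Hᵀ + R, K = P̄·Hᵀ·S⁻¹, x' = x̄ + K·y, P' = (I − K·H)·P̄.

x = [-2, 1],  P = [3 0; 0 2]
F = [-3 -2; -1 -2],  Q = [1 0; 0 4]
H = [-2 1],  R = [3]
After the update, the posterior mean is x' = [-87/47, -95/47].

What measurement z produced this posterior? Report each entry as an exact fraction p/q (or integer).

x̄ = F·x = [4, 0]
P̄ = F·P·Fᵀ + Q = [36 17; 17 15]
S = H·P̄·Hᵀ + R = [94]
K = P̄·Hᵀ·S⁻¹ = [-55/94; -19/94]
x' − x̄ = [-275/47, -95/47] = K·y
y = (KᵀK)⁻¹·Kᵀ·(x' − x̄) = [10]
z = y + H·x̄ = [10] + [-8] = [2]

z = [2]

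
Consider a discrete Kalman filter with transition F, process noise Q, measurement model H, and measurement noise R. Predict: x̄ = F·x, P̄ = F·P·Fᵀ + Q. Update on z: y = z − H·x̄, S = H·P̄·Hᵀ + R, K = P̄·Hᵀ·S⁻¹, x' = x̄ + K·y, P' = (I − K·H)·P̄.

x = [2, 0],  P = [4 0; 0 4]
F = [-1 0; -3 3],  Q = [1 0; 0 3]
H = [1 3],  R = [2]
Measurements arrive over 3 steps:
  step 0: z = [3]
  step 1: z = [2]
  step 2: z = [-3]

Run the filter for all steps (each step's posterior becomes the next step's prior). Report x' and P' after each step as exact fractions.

step 0: x̄ = F·x = [-2, -6]
step 0: P̄ = F·P·Fᵀ + Q = [5 12; 12 75]
step 0: y = z − H·x̄ = [23]
step 0: S = H·P̄·Hᵀ + R = [754]
step 0: K = P̄·Hᵀ·S⁻¹ = [41/754; 237/754]
step 0: x' = x̄ + K·y = [-565/754, 927/754]
step 0: P' = (I − K·H)·P̄ = [2089/754 -669/754; -669/754 381/754]
step 1: x̄ = F·x = [565/754, 2238/377]
step 1: P̄ = F·P·Fᵀ + Q = [2843/754 4137/377; 4137/377 18267/377]
step 1: y = z − H·x̄ = [-12485/754]
step 1: S = H·P̄·Hᵀ + R = [382801/754]
step 1: K = P̄·Hᵀ·S⁻¹ = [27665/382801; 117876/382801]
step 1: x' = x̄ + K·y = [-171240/382801, 320604/382801]
step 1: P' = (I − K·H)·P̄ = [428317/382801 -124329/382801; -124329/382801 120027/382801]
step 2: x̄ = F·x = [171240/382801, 1475532/382801]
step 2: P̄ = F·P·Fᵀ + Q = [811118/382801 1657938/382801; 1657938/382801 8321421/382801]
step 2: y = z − H·x̄ = [-5746239/382801]
step 2: S = H·P̄·Hᵀ + R = [86417137/382801]
step 2: K = P̄·Hᵀ·S⁻¹ = [5784932/86417137; 26622201/86417137]
step 2: x' = x̄ + K·y = [-48180468/86417137, -66526155/86417137]
step 2: P' = (I − K·H)·P̄ = [95686942/86417137 -28039026/86417137; -28039026/86417137 27094476/86417137]

step 0: x' = [-565/754, 927/754], P' = [2089/754 -669/754; -669/754 381/754]
step 1: x' = [-171240/382801, 320604/382801], P' = [428317/382801 -124329/382801; -124329/382801 120027/382801]
step 2: x' = [-48180468/86417137, -66526155/86417137], P' = [95686942/86417137 -28039026/86417137; -28039026/86417137 27094476/86417137]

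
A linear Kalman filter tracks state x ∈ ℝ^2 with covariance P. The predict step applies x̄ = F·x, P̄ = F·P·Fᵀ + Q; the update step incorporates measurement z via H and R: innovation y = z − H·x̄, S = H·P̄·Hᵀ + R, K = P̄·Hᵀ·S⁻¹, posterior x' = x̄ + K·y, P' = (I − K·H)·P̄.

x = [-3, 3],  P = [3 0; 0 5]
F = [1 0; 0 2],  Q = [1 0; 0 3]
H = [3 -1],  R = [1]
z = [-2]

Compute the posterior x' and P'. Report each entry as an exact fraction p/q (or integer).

x̄ = F·x = [-3, 6]
P̄ = F·P·Fᵀ + Q = [4 0; 0 23]
y = z − H·x̄ = [13]
S = H·P̄·Hᵀ + R = [60]
K = P̄·Hᵀ·S⁻¹ = [1/5; -23/60]
x' = x̄ + K·y = [-2/5, 61/60]
P' = (I − K·H)·P̄ = [8/5 23/5; 23/5 851/60]

x' = [-2/5, 61/60]
P' = [8/5 23/5; 23/5 851/60]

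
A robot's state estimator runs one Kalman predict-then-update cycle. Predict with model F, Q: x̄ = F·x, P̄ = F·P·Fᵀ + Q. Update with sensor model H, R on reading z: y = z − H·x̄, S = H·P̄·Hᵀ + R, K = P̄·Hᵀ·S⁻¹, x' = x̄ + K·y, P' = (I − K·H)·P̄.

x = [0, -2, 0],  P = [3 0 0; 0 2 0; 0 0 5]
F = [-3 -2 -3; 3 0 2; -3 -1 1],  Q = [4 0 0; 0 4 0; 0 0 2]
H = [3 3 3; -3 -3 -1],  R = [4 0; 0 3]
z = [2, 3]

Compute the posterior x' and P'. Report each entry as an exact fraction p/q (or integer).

x̄ = F·x = [4, 0, 2]
P̄ = F·P·Fᵀ + Q = [84 -57 16; -57 51 -17; 16 -17 36]
y = z − H·x̄ = [-16, 17]
S = H·P̄·Hᵀ + R = [499 -285; -285 222]
K = P̄·Hᵀ·S⁻¹ = [331/9851 -11638/29553; -1781/9851 -2200/29553; 4635/9851 4486/9851]
x' = x̄ + K·y = [-95522/29553, 48088/29553, 21804/9851]
P' = (I − K·H)·P̄ = [1225469/29553 -1208674/29553 -5157/9851; -1208674/29553 1215536/29553 -4662/9851; -5157/9851 -4662/9851 15999/9851]

x' = [-95522/29553, 48088/29553, 21804/9851]
P' = [1225469/29553 -1208674/29553 -5157/9851; -1208674/29553 1215536/29553 -4662/9851; -5157/9851 -4662/9851 15999/9851]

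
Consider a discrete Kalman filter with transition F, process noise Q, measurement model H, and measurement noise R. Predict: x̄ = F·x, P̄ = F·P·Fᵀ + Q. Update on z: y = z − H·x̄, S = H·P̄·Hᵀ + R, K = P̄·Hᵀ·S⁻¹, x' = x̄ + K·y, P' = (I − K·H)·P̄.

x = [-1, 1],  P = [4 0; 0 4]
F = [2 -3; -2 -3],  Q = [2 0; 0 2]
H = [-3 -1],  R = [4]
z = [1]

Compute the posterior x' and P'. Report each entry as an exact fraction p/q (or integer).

x' = [-295/332, 523/332]
P' = [683/166 -1867/166; -1867/166 5715/166]

x̄ = F·x = [-5, -1]
P̄ = F·P·Fᵀ + Q = [54 20; 20 54]
y = z − H·x̄ = [-15]
S = H·P̄·Hᵀ + R = [664]
K = P̄·Hᵀ·S⁻¹ = [-91/332; -57/332]
x' = x̄ + K·y = [-295/332, 523/332]
P' = (I − K·H)·P̄ = [683/166 -1867/166; -1867/166 5715/166]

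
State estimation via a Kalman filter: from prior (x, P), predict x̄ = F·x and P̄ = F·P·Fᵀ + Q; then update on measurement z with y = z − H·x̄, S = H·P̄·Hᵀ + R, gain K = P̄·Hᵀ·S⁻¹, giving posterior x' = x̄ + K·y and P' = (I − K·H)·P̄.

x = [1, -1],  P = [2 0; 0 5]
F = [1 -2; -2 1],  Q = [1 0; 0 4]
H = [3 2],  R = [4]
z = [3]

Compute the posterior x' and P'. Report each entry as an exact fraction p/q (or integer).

x̄ = F·x = [3, -3]
P̄ = F·P·Fᵀ + Q = [23 -14; -14 17]
y = z − H·x̄ = [0]
S = H·P̄·Hᵀ + R = [111]
K = P̄·Hᵀ·S⁻¹ = [41/111; -8/111]
x' = x̄ + K·y = [3, -3]
P' = (I − K·H)·P̄ = [872/111 -1226/111; -1226/111 1823/111]

x' = [3, -3]
P' = [872/111 -1226/111; -1226/111 1823/111]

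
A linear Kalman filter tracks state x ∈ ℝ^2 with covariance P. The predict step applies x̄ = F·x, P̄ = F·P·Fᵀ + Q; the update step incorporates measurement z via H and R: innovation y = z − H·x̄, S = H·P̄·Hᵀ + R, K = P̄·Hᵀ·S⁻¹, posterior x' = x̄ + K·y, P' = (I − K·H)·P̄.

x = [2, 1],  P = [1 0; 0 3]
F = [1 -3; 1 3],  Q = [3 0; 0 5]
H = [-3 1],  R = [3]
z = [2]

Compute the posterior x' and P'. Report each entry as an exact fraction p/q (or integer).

x' = [81/157, 563/157]
P' = [440/471 321/157; 321/157 1074/157]

x̄ = F·x = [-1, 5]
P̄ = F·P·Fᵀ + Q = [31 -26; -26 33]
y = z − H·x̄ = [-6]
S = H·P̄·Hᵀ + R = [471]
K = P̄·Hᵀ·S⁻¹ = [-119/471; 37/157]
x' = x̄ + K·y = [81/157, 563/157]
P' = (I − K·H)·P̄ = [440/471 321/157; 321/157 1074/157]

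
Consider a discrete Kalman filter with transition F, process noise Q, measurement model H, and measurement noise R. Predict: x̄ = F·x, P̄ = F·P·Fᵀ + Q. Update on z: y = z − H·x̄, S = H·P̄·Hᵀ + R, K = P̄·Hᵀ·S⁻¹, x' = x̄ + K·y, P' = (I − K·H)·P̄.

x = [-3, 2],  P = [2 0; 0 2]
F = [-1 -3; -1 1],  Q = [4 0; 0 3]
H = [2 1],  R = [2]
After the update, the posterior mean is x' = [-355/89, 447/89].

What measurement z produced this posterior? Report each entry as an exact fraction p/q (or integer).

z = [-3]

x̄ = F·x = [-3, 5]
P̄ = F·P·Fᵀ + Q = [24 -4; -4 7]
S = H·P̄·Hᵀ + R = [89]
K = P̄·Hᵀ·S⁻¹ = [44/89; -1/89]
x' − x̄ = [-88/89, 2/89] = K·y
y = (KᵀK)⁻¹·Kᵀ·(x' − x̄) = [-2]
z = y + H·x̄ = [-2] + [-1] = [-3]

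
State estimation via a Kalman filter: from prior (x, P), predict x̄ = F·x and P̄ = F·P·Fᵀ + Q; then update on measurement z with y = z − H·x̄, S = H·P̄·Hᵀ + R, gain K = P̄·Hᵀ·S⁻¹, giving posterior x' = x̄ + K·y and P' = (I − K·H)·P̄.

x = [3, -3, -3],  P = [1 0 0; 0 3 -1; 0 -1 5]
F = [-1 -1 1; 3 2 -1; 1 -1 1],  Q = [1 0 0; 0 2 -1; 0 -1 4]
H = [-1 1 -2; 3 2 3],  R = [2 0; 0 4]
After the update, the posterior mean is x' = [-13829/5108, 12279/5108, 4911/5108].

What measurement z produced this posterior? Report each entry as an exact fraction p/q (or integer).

z = [3, -1]

x̄ = F·x = [-3, 6, 3]
P̄ = F·P·Fᵀ + Q = [12 -17 9; -17 32 -12; 9 -12 15]
S = H·P̄·Hᵀ + R = [224 -148; -148 189]
K = P̄·Hᵀ·S⁻¹ = [-4591/20432 -115/5108; 10393/20432 1413/5108; -2535/20432 801/5108]
x' − x̄ = [1495/5108, -18369/5108, -10413/5108] = K·y
y = (KᵀK)⁻¹·Kᵀ·(x' − x̄) = [0, -13]
z = y + H·x̄ = [0, -13] + [3, 12] = [3, -1]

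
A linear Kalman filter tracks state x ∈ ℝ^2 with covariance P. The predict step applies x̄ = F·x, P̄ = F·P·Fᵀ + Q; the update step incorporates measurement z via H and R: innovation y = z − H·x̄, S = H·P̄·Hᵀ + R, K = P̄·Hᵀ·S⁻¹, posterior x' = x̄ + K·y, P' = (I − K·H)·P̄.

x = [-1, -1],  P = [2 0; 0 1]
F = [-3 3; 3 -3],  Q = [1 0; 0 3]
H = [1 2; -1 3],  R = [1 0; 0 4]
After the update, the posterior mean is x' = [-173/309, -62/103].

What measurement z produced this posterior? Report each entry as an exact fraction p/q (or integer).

z = [-2, -1]

x̄ = F·x = [0, 0]
P̄ = F·P·Fᵀ + Q = [28 -27; -27 30]
S = H·P̄·Hᵀ + R = [41 125; 125 464]
K = P̄·Hᵀ·S⁻¹ = [1561/3399 -1219/3399; 229/1133 224/1133]
x' − x̄ = [-173/309, -62/103] = K·y
y = (KᵀK)⁻¹·Kᵀ·(x' − x̄) = [-2, -1]
z = y + H·x̄ = [-2, -1] + [0, 0] = [-2, -1]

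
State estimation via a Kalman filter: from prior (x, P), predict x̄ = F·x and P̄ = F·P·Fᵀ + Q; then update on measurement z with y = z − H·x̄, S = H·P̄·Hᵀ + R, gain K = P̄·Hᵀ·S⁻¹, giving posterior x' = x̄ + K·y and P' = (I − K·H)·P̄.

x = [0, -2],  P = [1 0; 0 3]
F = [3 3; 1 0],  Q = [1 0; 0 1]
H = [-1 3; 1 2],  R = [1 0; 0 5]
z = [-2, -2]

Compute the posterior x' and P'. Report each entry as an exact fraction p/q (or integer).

x̄ = F·x = [-6, 0]
P̄ = F·P·Fᵀ + Q = [37 3; 3 2]
y = z − H·x̄ = [-8, 4]
S = H·P̄·Hᵀ + R = [38 -22; -22 62]
K = P̄·Hᵀ·S⁻¹ = [-395/936 509/936; 85/468 83/468]
x' = x̄ + K·y = [-35/78, -29/39]
P' = (I − K·H)·P̄ = [1685/936 215/468; 215/468 25/117]

x' = [-35/78, -29/39]
P' = [1685/936 215/468; 215/468 25/117]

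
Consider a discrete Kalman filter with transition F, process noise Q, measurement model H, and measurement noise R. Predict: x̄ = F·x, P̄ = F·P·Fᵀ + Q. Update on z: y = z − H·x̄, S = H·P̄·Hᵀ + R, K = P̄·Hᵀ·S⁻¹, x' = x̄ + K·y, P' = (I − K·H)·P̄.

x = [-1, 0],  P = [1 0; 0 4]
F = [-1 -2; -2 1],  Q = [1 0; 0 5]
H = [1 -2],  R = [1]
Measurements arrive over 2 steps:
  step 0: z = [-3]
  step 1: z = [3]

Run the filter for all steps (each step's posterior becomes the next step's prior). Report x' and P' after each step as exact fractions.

step 0: x' = [1, 2], P' = [162/19 78/19; 78/19 211/95]
step 1: x' = [-7099/849, -1576/283], P' = [96853/3396 4095/283; 4095/283 2146/283]

step 0: x̄ = F·x = [1, 2]
step 0: P̄ = F·P·Fᵀ + Q = [18 -6; -6 13]
step 0: y = z − H·x̄ = [0]
step 0: S = H·P̄·Hᵀ + R = [95]
step 0: K = P̄·Hᵀ·S⁻¹ = [6/19; -32/95]
step 0: x' = x̄ + K·y = [1, 2]
step 0: P' = (I − K·H)·P̄ = [162/19 78/19; 78/19 211/95]
step 1: x̄ = F·x = [-5, 0]
step 1: P̄ = F·P·Fᵀ + Q = [3309/95 2368/95; 2368/95 2366/95]
step 1: y = z − H·x̄ = [8]
step 1: S = H·P̄·Hᵀ + R = [3396/95]
step 1: K = P̄·Hᵀ·S⁻¹ = [-1427/3396; -197/283]
step 1: x' = x̄ + K·y = [-7099/849, -1576/283]
step 1: P' = (I − K·H)·P̄ = [96853/3396 4095/283; 4095/283 2146/283]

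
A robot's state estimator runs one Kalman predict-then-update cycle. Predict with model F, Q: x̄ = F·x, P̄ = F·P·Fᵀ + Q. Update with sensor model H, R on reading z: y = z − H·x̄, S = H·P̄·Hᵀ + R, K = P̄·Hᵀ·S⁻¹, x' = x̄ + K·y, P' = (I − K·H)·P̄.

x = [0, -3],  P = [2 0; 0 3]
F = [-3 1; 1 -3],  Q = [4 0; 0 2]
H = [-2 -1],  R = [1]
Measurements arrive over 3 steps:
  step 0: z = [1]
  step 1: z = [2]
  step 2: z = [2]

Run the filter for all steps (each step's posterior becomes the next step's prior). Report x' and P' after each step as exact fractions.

step 0: x̄ = F·x = [-3, 9]
step 0: P̄ = F·P·Fᵀ + Q = [25 -15; -15 31]
step 0: y = z − H·x̄ = [4]
step 0: S = H·P̄·Hᵀ + R = [72]
step 0: K = P̄·Hᵀ·S⁻¹ = [-35/72; -1/72]
step 0: x' = x̄ + K·y = [-89/18, 161/18]
step 0: P' = (I − K·H)·P̄ = [575/72 -1115/72; -1115/72 2231/72]
step 1: x̄ = F·x = [214/9, -286/9]
step 1: P̄ = F·P·Fᵀ + Q = [1798/9 -2446/9; -2446/9 3436/9]
step 1: y = z − H·x̄ = [160/9]
step 1: S = H·P̄·Hᵀ + R = [853/9]
step 1: K = P̄·Hᵀ·S⁻¹ = [-1150/853; 1456/853]
step 1: x' = x̄ + K·y = [-162/853, -1222/853]
step 1: P' = (I − K·H)·P̄ = [23466/853 -45782/853; -45782/853 90108/853]
step 2: x̄ = F·x = [-736/853, 3504/853]
step 2: P̄ = F·P·Fᵀ + Q = [579406/853 -798542/853; -798542/853 1110836/853]
step 2: y = z − H·x̄ = [3738/853]
step 2: S = H·P̄·Hᵀ + R = [235145/853]
step 2: K = P̄·Hᵀ·S⁻¹ = [-72054/47029; 486248/235145]
step 2: x' = x̄ + K·y = [-356332/47029, 3096768/235145]
step 2: P' = (I − K·H)·P̄ = [1512298/47029 -2952542/47029; -2952542/47029 29039172/235145]

step 0: x' = [-89/18, 161/18], P' = [575/72 -1115/72; -1115/72 2231/72]
step 1: x' = [-162/853, -1222/853], P' = [23466/853 -45782/853; -45782/853 90108/853]
step 2: x' = [-356332/47029, 3096768/235145], P' = [1512298/47029 -2952542/47029; -2952542/47029 29039172/235145]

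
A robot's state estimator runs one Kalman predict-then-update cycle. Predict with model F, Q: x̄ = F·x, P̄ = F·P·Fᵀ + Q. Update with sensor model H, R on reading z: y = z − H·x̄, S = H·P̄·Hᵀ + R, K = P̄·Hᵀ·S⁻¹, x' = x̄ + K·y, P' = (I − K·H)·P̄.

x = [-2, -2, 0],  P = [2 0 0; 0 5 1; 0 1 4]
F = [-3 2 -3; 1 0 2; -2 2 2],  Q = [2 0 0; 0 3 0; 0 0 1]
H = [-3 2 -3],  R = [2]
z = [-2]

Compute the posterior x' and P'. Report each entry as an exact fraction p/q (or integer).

x' = [638/1367, -2158/1367, -1160/1367]
P' = [18844/1367 -16678/1367 -29788/1367; -16678/1367 23523/1367 32312/1367; -29788/1367 32312/1367 51426/1367]

x̄ = F·x = [2, -2, 0]
P̄ = F·P·Fᵀ + Q = [64 -26 6; -26 21 16; 6 16 53]
y = z − H·x̄ = [8]
S = H·P̄·Hᵀ + R = [1367]
K = P̄·Hᵀ·S⁻¹ = [-262/1367; 72/1367; -145/1367]
x' = x̄ + K·y = [638/1367, -2158/1367, -1160/1367]
P' = (I − K·H)·P̄ = [18844/1367 -16678/1367 -29788/1367; -16678/1367 23523/1367 32312/1367; -29788/1367 32312/1367 51426/1367]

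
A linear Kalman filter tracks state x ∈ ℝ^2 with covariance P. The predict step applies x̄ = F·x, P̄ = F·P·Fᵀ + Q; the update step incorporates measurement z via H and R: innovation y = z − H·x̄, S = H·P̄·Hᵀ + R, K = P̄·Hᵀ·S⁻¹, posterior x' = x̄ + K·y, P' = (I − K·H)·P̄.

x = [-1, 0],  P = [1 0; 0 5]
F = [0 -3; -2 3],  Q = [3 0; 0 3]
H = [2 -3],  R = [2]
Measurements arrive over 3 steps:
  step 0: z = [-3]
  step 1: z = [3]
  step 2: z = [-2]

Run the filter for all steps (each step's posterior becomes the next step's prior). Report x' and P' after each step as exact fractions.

step 0: x̄ = F·x = [0, 2]
step 0: P̄ = F·P·Fᵀ + Q = [48 -45; -45 52]
step 0: y = z − H·x̄ = [3]
step 0: S = H·P̄·Hᵀ + R = [1202]
step 0: K = P̄·Hᵀ·S⁻¹ = [231/1202; -123/601]
step 0: x' = x̄ + K·y = [693/1202, 833/601]
step 0: P' = (I − K·H)·P̄ = [4335/1202 1368/601; 1368/601 994/601]
step 1: x̄ = F·x = [-2499/601, 1806/601]
step 1: P̄ = F·P·Fᵀ + Q = [10749/601 -738/601; -738/601 3003/601]
step 1: y = z − H·x̄ = [12219/601]
step 1: S = H·P̄·Hᵀ + R = [80081/601]
step 1: K = P̄·Hᵀ·S⁻¹ = [23712/80081; -10485/80081]
step 1: x' = x̄ + K·y = [149109/80081, 27471/80081]
step 1: P' = (I − K·H)·P̄ = [496725/80081 315342/80081; 315342/80081 217218/80081]
step 2: x̄ = F·x = [-82413/80081, -215805/80081]
step 2: P̄ = F·P·Fᵀ + Q = [2195205/80081 -62910/80081; -62910/80081 398001/80081]
step 2: y = z − H·x̄ = [-642751/80081]
step 2: S = H·P̄·Hᵀ + R = [13277911/80081]
step 2: K = P̄·Hᵀ·S⁻¹ = [4579140/13277911; -1319823/13277911]
step 2: x' = x̄ + K·y = [-50417943/13277911, -25188522/13277911]
step 2: P' = (I − K·H)·P̄ = [102136755/13277911 65038410/13277911; 65038410/13277911 44238822/13277911]

step 0: x' = [693/1202, 833/601], P' = [4335/1202 1368/601; 1368/601 994/601]
step 1: x' = [149109/80081, 27471/80081], P' = [496725/80081 315342/80081; 315342/80081 217218/80081]
step 2: x' = [-50417943/13277911, -25188522/13277911], P' = [102136755/13277911 65038410/13277911; 65038410/13277911 44238822/13277911]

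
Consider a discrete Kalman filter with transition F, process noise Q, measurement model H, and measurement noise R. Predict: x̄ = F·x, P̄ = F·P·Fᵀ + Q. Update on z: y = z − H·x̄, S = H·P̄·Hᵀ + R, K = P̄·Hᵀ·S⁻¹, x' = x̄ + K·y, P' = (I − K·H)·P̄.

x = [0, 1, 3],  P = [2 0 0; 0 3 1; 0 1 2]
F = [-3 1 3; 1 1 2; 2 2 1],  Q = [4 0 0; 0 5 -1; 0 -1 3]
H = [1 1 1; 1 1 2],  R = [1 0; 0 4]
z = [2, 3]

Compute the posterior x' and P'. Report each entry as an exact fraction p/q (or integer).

x' = [2418/3277, 3859/3277, 1089/3277]
P' = [37142/3277 -18382/3277 -14294/3277; -18382/3277 17986/3277 918/3277; -14294/3277 918/3277 11346/3277]

x̄ = F·x = [10, 7, 5]
P̄ = F·P·Fᵀ + Q = [49 14 7; 14 22 18; 7 18 29]
y = z − H·x̄ = [-20, -24]
S = H·P̄·Hᵀ + R = [179 232; 232 319]
K = P̄·Hᵀ·S⁻¹ = [154/113 -2457/3277; 18/113 360/3277; -70/113 2329/3277]
x' = x̄ + K·y = [2418/3277, 3859/3277, 1089/3277]
P' = (I − K·H)·P̄ = [37142/3277 -18382/3277 -14294/3277; -18382/3277 17986/3277 918/3277; -14294/3277 918/3277 11346/3277]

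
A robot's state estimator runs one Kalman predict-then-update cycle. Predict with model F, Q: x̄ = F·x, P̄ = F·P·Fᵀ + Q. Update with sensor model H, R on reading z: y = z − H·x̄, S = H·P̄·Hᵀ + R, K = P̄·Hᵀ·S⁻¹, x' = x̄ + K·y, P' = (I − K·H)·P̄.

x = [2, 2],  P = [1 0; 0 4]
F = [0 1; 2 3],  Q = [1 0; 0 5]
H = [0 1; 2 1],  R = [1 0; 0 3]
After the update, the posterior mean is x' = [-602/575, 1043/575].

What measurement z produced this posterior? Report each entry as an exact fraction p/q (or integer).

x̄ = F·x = [2, 10]
P̄ = F·P·Fᵀ + Q = [5 12; 12 45]
S = H·P̄·Hᵀ + R = [46 69; 69 116]
K = P̄·Hᵀ·S⁻¹ = [-126/575 8/25; 459/575 3/25]
x' − x̄ = [-1752/575, -4707/575] = K·y
y = (KᵀK)⁻¹·Kᵀ·(x' − x̄) = [-8, -15]
z = y + H·x̄ = [-8, -15] + [10, 14] = [2, -1]

z = [2, -1]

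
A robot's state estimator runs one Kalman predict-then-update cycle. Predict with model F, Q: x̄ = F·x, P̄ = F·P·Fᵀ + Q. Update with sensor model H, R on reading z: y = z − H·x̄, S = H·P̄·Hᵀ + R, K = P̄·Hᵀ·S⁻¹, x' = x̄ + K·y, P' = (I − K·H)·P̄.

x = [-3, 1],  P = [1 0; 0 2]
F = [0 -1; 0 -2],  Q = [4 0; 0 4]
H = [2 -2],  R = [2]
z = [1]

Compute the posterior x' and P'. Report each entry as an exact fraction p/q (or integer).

x' = [-23/21, -34/21]
P' = [118/21 116/21; 116/21 124/21]

x̄ = F·x = [-1, -2]
P̄ = F·P·Fᵀ + Q = [6 4; 4 12]
y = z − H·x̄ = [-1]
S = H·P̄·Hᵀ + R = [42]
K = P̄·Hᵀ·S⁻¹ = [2/21; -8/21]
x' = x̄ + K·y = [-23/21, -34/21]
P' = (I − K·H)·P̄ = [118/21 116/21; 116/21 124/21]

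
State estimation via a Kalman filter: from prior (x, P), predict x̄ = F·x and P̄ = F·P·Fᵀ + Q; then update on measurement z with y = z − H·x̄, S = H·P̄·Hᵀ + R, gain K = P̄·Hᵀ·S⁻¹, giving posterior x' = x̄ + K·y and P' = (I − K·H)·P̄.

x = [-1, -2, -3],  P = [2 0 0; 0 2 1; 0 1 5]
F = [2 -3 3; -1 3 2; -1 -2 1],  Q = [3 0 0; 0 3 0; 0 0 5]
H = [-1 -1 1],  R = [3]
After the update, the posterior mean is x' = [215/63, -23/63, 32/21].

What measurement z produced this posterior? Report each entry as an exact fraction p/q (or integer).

x̄ = F·x = [-5, -11, 2]
P̄ = F·P·Fᵀ + Q = [56 11 14; 11 55 -1; 14 -1 16]
S = H·P̄·Hᵀ + R = [126]
K = P̄·Hᵀ·S⁻¹ = [-53/126; -67/126; 1/42]
x' − x̄ = [530/63, 670/63, -10/21] = K·y
y = (KᵀK)⁻¹·Kᵀ·(x' − x̄) = [-20]
z = y + H·x̄ = [-20] + [18] = [-2]

z = [-2]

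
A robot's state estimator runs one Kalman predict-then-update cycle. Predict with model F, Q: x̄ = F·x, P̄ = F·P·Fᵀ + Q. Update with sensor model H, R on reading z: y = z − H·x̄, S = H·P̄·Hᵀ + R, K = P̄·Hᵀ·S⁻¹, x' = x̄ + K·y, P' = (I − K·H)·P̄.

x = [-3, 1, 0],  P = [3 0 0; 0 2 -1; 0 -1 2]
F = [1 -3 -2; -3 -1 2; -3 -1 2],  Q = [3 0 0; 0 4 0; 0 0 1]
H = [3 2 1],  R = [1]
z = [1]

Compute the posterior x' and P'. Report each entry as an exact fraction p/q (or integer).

x' = [-947/147, 2978/441, 3013/441]
P' = [811/49 -2459/147 -2368/147; -2459/147 7745/441 6751/441; -2368/147 6751/441 7913/441]

x̄ = F·x = [-6, 8, 8]
P̄ = F·P·Fᵀ + Q = [20 -7 -7; -7 45 41; -7 41 42]
y = z − H·x̄ = [-5]
S = H·P̄·Hᵀ + R = [441]
K = P̄·Hᵀ·S⁻¹ = [13/147; 110/441; 103/441]
x' = x̄ + K·y = [-947/147, 2978/441, 3013/441]
P' = (I − K·H)·P̄ = [811/49 -2459/147 -2368/147; -2459/147 7745/441 6751/441; -2368/147 6751/441 7913/441]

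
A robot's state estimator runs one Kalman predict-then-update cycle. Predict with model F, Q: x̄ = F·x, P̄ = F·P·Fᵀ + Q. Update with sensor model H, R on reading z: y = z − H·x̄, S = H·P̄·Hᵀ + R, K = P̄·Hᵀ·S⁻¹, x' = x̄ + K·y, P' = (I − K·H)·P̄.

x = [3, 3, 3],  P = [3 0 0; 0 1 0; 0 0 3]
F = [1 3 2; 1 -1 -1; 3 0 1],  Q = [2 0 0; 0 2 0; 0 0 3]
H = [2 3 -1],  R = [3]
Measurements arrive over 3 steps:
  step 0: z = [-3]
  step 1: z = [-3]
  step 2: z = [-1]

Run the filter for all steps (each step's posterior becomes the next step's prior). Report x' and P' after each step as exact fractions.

step 0: x̄ = F·x = [18, -3, 12]
step 0: P̄ = F·P·Fᵀ + Q = [26 -6 15; -6 9 6; 15 6 33]
step 0: y = z − H·x̄ = [-18]
step 0: S = H·P̄·Hᵀ + R = [53]
step 0: K = P̄·Hᵀ·S⁻¹ = [19/53; 9/53; 15/53]
step 0: x' = x̄ + K·y = [612/53, -321/53, 366/53]
step 0: P' = (I − K·H)·P̄ = [1017/53 -489/53 510/53; -489/53 396/53 183/53; 510/53 183/53 1524/53]
step 1: x̄ = F·x = [381/53, 567/53, 2202/53]
step 1: P̄ = F·P·Fᵀ + Q = [12085/53 -4602/53 5817/53; -4602/53 3367/53 1791/53; 5817/53 1791/53 13896/53]
step 1: y = z − H·x̄ = [-420/53]
step 1: S = H·P̄·Hᵀ + R = [3460/53]
step 1: K = P̄·Hᵀ·S⁻¹ = [4547/3460; -447/1730; 3111/3460]
step 1: x' = x̄ + K·y = [-558/173, 2205/173, 5955/173]
step 1: P' = (I − K·H)·P̄ = [398847/3460 -111867/1730 112851/3460; -111867/1730 51182/865 84699/1730; 112851/3460 84699/1730 724563/3460]
step 2: x̄ = F·x = [17967/173, -8718/173, 4281/173]
step 2: P̄ = F·P·Fᵀ + Q = [6288347/3460 -284607/346 482553/865; -284607/346 94781/173 37404/173; 482553/865 37404/173 1250418/865]
step 2: y = z − H·x̄ = [-5672/173]
step 2: S = H·P̄·Hᵀ + R = [215963/865]
step 2: K = P̄·Hᵀ·S⁻¹ = [527068/215963; -188340/215963; 25068/19633]
step 2: x' = x̄ + K·y = [5148425/215963, -4708098/215963, -336051/19633]
step 2: P' = (I − K·H)·P̄ = [285372921/863852 -125765241/431926 -4322055/19633; -125765241/431926 77310971/215963 9702972/19633; -4322055/19633 9702972/19633 20389602/19633]

step 0: x' = [612/53, -321/53, 366/53], P' = [1017/53 -489/53 510/53; -489/53 396/53 183/53; 510/53 183/53 1524/53]
step 1: x' = [-558/173, 2205/173, 5955/173], P' = [398847/3460 -111867/1730 112851/3460; -111867/1730 51182/865 84699/1730; 112851/3460 84699/1730 724563/3460]
step 2: x' = [5148425/215963, -4708098/215963, -336051/19633], P' = [285372921/863852 -125765241/431926 -4322055/19633; -125765241/431926 77310971/215963 9702972/19633; -4322055/19633 9702972/19633 20389602/19633]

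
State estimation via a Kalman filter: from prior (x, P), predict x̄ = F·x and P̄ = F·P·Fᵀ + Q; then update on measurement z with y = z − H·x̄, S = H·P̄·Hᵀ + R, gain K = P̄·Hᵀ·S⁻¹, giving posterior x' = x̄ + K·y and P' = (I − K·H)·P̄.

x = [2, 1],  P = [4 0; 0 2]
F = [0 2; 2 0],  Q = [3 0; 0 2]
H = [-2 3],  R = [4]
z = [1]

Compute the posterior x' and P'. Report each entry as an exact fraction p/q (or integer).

x̄ = F·x = [2, 4]
P̄ = F·P·Fᵀ + Q = [11 0; 0 18]
y = z − H·x̄ = [-7]
S = H·P̄·Hᵀ + R = [210]
K = P̄·Hᵀ·S⁻¹ = [-11/105; 9/35]
x' = x̄ + K·y = [41/15, 11/5]
P' = (I − K·H)·P̄ = [913/105 198/35; 198/35 144/35]

x' = [41/15, 11/5]
P' = [913/105 198/35; 198/35 144/35]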